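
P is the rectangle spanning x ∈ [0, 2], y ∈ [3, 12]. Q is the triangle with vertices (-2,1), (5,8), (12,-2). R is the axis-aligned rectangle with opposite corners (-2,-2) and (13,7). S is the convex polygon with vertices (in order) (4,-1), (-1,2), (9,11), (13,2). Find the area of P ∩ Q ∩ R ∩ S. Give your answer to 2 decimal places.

1.61

The intersection is the polygon with vertices (2,3), (0.111,3), (2,4.7).
By the shoelace formula its area is 1.61.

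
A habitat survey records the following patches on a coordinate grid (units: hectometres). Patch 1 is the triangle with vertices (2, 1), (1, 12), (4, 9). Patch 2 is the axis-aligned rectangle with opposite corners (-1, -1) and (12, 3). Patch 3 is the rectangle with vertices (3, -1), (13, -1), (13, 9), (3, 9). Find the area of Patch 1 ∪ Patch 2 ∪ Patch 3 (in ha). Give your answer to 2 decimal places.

128.32

By inclusion–exclusion:
Individual areas: |Patch 1| = 15, |Patch 2| = 52, |Patch 3| = 100.
|Patch 1∩Patch 2| = 0.6818.
|Patch 1∩Patch 3| = 2.
|Patch 2∩Patch 3|: x∈[3,12], y∈[-1,3] → 9·4 = 36.
|Patch 1∩Patch 2∩Patch 3| = 0.
|Patch 1 ∪ Patch 2 ∪ Patch 3| = 167 − 38.6818 + 0 = 128.32.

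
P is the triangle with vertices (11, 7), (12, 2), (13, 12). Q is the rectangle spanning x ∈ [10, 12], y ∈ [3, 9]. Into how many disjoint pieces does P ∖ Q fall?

1

P ∖ Q is a single connected region.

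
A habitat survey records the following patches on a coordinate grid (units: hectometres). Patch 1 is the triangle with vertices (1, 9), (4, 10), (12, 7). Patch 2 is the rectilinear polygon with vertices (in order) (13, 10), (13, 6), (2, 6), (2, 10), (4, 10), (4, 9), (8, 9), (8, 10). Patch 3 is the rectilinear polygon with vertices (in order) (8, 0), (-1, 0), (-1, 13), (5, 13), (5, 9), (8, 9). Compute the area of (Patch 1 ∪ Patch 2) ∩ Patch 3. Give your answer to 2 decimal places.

21.07

|Patch 1 ∪ Patch 2| = 41.5909.
|(Patch 1 ∪ Patch 2) ∩ Patch 3| = 21.07.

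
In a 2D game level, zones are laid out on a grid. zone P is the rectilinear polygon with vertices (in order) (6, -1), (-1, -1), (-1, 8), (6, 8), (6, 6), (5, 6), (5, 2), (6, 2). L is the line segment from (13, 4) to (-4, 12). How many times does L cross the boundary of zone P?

2

The segment meets the boundary at (4.5,8), (6,7.294).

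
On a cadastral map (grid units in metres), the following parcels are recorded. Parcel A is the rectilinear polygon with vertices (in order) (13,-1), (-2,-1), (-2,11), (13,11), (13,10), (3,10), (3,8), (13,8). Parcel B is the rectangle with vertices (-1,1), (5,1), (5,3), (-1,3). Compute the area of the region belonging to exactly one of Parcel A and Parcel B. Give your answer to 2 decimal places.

|Parcel A| = 160, |Parcel B| = 12, |Parcel A∩Parcel B| = 12.
|Parcel A △ Parcel B| = |Parcel A| + |Parcel B| − 2·|Parcel A∩Parcel B| = 160 + 12 − 24 = 148.00.

148.00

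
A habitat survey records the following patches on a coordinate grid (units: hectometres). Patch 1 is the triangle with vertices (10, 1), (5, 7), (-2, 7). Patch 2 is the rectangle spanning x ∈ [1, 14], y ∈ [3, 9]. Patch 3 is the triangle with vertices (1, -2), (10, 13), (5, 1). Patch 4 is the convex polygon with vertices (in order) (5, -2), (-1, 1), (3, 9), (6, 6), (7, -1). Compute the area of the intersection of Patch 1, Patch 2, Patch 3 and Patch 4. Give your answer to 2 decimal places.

2.84

The intersection is the polygon with vertices (5.862,3.069), (4.462,3.769), (5.814,6.023), (6.035,5.759), (6.277,4.064).
By the shoelace formula its area is 2.84.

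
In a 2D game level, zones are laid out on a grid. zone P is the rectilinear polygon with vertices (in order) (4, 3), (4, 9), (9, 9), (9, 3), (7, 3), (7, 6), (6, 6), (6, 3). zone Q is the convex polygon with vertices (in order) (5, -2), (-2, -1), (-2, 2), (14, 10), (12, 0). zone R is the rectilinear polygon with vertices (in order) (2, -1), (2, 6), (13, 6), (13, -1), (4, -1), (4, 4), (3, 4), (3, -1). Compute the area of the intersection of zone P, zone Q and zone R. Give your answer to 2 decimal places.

11.00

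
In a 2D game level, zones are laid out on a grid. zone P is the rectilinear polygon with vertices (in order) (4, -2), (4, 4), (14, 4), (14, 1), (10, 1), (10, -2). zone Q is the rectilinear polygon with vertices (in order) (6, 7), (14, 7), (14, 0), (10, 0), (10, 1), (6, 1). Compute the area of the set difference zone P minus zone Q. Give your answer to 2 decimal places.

24.00

|zone P| = 48, |zone P∩zone Q| = 24.
|zone P ∖ zone Q| = |zone P| − |zone P∩zone Q| = 48 − 24 = 24.00.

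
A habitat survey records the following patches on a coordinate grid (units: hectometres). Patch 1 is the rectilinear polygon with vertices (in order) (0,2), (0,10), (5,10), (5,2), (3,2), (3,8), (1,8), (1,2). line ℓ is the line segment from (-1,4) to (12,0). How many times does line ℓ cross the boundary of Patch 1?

The segment meets the boundary at (3,2.769), (5,2.154), (1,3.385), (0,3.692).

4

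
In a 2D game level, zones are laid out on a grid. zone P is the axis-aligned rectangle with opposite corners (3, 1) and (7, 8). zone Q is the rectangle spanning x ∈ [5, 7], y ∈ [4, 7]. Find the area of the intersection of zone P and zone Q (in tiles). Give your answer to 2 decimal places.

|zone P∩zone Q|: x∈[5,7], y∈[4,7] → 2·3 = 6.

6.00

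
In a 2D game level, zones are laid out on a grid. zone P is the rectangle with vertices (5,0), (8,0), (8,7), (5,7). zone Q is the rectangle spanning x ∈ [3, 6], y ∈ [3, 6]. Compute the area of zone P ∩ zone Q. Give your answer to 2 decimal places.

|zone P∩zone Q|: x∈[5,6], y∈[3,6] → 1·3 = 3.

3.00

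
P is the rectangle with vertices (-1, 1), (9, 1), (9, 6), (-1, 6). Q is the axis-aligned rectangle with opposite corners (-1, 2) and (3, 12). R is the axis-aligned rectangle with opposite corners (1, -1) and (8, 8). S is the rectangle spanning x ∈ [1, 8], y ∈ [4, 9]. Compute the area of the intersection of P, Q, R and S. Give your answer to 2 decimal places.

The intersection is the polygon with vertices (1,6), (3,6), (3,4), (1,4).
By the shoelace formula its area is 4.00.

4.00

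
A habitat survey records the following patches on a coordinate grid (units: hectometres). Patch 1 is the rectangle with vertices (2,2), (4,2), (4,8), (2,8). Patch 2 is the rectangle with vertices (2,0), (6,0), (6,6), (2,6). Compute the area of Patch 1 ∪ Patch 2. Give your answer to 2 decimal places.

By inclusion–exclusion:
Individual areas: |Patch 1| = 12, |Patch 2| = 24.
|Patch 1∩Patch 2|: x∈[2,4], y∈[2,6] → 2·4 = 8.
|Patch 1 ∪ Patch 2| = 36 − 8 = 28.00.

28.00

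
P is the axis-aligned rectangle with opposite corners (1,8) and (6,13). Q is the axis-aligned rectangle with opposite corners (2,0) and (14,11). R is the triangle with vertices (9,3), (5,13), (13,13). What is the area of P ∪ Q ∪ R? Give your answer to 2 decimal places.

By inclusion–exclusion:
Individual areas: |P| = 25, |Q| = 132, |R| = 40.
|P∩Q|: x∈[2,6], y∈[8,11] → 4·3 = 12.
|P∩R| = 1.25.
|Q∩R| = 25.6.
|P∩Q∩R| = 0.05.
|P ∪ Q ∪ R| = 197 − 38.85 + 0.05 = 158.20.

158.20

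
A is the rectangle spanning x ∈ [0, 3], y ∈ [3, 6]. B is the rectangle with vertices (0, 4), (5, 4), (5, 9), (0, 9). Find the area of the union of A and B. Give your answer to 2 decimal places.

By inclusion–exclusion:
Individual areas: |A| = 9, |B| = 25.
|A∩B|: x∈[0,3], y∈[4,6] → 3·2 = 6.
|A ∪ B| = 34 − 6 = 28.00.

28.00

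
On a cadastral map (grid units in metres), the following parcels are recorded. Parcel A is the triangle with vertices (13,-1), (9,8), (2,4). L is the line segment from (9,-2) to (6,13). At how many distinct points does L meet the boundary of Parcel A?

2

The segment meets the boundary at (7.205,6.974), (8.38,1.1).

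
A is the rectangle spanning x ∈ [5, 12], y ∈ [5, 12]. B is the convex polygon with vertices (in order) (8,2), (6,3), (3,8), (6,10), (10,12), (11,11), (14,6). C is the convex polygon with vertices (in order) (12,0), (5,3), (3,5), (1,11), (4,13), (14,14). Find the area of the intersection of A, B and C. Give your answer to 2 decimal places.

40.33

The intersection is the polygon with vertices (5,5), (5,9.333), (6,10), (10,12), (11,11), (12,9.333), (12,5).
By the shoelace formula its area is 40.33.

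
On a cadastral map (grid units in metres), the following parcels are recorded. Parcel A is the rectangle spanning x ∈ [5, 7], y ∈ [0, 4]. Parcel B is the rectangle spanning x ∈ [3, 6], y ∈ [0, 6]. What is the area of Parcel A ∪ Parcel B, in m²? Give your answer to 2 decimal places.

22.00

By inclusion–exclusion:
Individual areas: |Parcel A| = 8, |Parcel B| = 18.
|Parcel A∩Parcel B|: x∈[5,6], y∈[0,4] → 1·4 = 4.
|Parcel A ∪ Parcel B| = 26 − 4 = 22.00.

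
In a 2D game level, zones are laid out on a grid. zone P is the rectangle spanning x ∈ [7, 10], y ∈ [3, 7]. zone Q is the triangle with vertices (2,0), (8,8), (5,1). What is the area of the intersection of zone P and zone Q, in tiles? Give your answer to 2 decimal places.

0.34

The intersection is the polygon with vertices (7.571,7), (7,5.667), (7,6.667), (7.25,7).
By the shoelace formula its area is 0.34.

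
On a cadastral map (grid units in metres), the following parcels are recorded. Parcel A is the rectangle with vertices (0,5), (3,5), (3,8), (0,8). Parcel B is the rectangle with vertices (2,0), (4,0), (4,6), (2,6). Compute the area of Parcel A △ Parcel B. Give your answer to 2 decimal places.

|Parcel A∩Parcel B|: x∈[2,3], y∈[5,6] → 1·1 = 1.
|Parcel A △ Parcel B| = |Parcel A| + |Parcel B| − 2·|Parcel A∩Parcel B| = 9 + 12 − 2 = 19.00.

19.00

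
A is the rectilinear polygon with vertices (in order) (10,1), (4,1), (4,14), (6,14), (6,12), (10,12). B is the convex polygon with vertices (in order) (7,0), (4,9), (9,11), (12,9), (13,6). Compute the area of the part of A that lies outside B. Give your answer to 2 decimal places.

28.00

|A| = 70, |A∩B| = 42.
|A ∖ B| = |A| − |A∩B| = 70 − 42 = 28.00.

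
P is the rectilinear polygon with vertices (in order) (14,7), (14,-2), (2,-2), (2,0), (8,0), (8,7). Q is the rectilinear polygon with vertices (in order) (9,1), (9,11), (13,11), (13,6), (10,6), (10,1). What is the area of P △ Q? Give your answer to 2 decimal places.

|P| = 66, |Q| = 25, |P∩Q| = 9.
|P △ Q| = |P| + |Q| − 2·|P∩Q| = 66 + 25 − 18 = 73.00.

73.00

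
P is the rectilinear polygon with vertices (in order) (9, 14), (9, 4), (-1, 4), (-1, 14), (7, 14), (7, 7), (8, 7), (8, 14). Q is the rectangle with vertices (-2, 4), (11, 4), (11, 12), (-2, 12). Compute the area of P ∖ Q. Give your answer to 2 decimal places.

18.00

|P| = 93, |P∩Q| = 75.
|P ∖ Q| = |P| − |P∩Q| = 93 − 75 = 18.00.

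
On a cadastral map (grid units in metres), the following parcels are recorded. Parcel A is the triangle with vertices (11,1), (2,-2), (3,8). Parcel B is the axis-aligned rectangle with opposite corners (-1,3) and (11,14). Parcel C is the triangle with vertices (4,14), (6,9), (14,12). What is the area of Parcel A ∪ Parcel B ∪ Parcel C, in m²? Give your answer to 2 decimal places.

162.55

By inclusion–exclusion:
Individual areas: |Parcel A| = 43.5, |Parcel B| = 132, |Parcel C| = 23.
|Parcel A∩Parcel B| = 15.5357.
|Parcel A∩Parcel C| = 0.
|Parcel B∩Parcel C| = 20.4125.
|Parcel A∩Parcel B∩Parcel C| = 0.
|Parcel A ∪ Parcel B ∪ Parcel C| = 198.5 − 35.9482 + 0 = 162.55.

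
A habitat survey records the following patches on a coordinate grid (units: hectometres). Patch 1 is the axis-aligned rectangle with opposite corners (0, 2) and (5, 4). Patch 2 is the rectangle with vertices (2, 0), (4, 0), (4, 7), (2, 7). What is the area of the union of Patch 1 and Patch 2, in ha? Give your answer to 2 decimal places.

20.00

By inclusion–exclusion:
Individual areas: |Patch 1| = 10, |Patch 2| = 14.
|Patch 1∩Patch 2|: x∈[2,4], y∈[2,4] → 2·2 = 4.
|Patch 1 ∪ Patch 2| = 24 − 4 = 20.00.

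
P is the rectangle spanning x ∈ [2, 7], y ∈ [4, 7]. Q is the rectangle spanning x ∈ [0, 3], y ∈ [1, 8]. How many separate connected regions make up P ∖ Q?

1

P ∖ Q is a single connected region.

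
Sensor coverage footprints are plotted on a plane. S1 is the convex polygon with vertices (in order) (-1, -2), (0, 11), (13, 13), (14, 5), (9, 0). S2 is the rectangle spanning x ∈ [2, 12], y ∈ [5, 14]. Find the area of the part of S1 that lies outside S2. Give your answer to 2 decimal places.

|S1| = 167, |S1∩S2| = 70.7692.
|S1 ∖ S2| = |S1| − |S1∩S2| = 167 − 70.7692 = 96.23.

96.23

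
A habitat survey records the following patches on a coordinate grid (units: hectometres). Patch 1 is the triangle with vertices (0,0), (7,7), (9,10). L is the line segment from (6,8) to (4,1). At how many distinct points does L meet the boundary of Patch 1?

The segment meets the boundary at (5.442,6.047), (5.2,5.2).

2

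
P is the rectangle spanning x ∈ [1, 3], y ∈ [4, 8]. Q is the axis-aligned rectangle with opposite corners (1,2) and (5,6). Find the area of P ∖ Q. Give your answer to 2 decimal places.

|P∩Q|: x∈[1,3], y∈[4,6] → 2·2 = 4.
|P| = 8.
|P ∖ Q| = |P| − |P∩Q| = 8 − 4 = 4.00.

4.00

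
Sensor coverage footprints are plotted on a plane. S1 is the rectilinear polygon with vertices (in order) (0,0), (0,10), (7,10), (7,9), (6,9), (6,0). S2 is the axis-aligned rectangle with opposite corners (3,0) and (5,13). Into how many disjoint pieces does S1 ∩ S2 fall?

S1 ∩ S2 is a single connected region.

1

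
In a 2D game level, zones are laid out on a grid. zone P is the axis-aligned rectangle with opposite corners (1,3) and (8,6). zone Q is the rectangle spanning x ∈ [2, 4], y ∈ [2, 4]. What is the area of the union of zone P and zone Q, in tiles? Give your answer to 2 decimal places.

By inclusion–exclusion:
Individual areas: |zone P| = 21, |zone Q| = 4.
|zone P∩zone Q|: x∈[2,4], y∈[3,4] → 2·1 = 2.
|zone P ∪ zone Q| = 25 − 2 = 23.00.

23.00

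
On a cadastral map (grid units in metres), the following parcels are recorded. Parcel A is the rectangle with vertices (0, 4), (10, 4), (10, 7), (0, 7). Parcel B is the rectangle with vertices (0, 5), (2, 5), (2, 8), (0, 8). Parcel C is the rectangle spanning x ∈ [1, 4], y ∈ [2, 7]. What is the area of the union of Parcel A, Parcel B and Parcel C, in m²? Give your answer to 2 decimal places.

By inclusion–exclusion:
Individual areas: |Parcel A| = 30, |Parcel B| = 6, |Parcel C| = 15.
|Parcel A∩Parcel B|: x∈[0,2], y∈[5,7] → 2·2 = 4.
|Parcel A∩Parcel C|: x∈[1,4], y∈[4,7] → 3·3 = 9.
|Parcel B∩Parcel C|: x∈[1,2], y∈[5,7] → 1·2 = 2.
|Parcel A∩Parcel B∩Parcel C| = 2.
|Parcel A ∪ Parcel B ∪ Parcel C| = 51 − 15 + 2 = 38.00.

38.00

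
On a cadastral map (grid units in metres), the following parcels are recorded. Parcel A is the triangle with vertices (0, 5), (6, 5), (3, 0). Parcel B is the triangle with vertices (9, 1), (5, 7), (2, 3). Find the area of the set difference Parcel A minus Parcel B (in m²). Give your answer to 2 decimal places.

8.74

|Parcel A| = 15, |Parcel A∩Parcel B| = 6.2561.
|Parcel A ∖ Parcel B| = |Parcel A| − |Parcel A∩Parcel B| = 15 − 6.2561 = 8.74.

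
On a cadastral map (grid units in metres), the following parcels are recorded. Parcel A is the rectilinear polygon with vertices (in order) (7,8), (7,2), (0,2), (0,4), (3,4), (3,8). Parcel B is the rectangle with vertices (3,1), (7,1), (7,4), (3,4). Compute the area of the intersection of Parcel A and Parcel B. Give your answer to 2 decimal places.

8.00

The intersection is the polygon with vertices (7,2), (3,2), (3,4), (7,4).
By the shoelace formula its area is 8.00.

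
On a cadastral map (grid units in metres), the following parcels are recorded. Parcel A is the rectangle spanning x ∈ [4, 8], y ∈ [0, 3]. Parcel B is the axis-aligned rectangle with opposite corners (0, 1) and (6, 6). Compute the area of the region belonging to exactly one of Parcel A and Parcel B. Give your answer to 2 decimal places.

34.00

|Parcel A∩Parcel B|: x∈[4,6], y∈[1,3] → 2·2 = 4.
|Parcel A △ Parcel B| = |Parcel A| + |Parcel B| − 2·|Parcel A∩Parcel B| = 12 + 30 − 8 = 34.00.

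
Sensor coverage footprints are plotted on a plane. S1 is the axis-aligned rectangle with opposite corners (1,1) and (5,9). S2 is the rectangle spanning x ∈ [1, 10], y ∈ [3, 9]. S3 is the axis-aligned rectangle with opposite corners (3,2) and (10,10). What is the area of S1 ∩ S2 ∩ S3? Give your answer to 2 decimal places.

12.00

The intersection is the polygon with vertices (3,3), (3,9), (5,9), (5,3).
By the shoelace formula its area is 12.00.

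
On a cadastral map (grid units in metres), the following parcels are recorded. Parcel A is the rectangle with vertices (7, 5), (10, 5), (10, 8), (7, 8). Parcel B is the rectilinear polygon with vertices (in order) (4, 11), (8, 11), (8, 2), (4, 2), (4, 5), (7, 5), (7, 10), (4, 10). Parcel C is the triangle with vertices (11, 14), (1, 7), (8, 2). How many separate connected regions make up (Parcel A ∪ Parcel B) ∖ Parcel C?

(Parcel A ∪ Parcel B) ∖ Parcel C splits into 3 disjoint pieces (area 2.625, area 5.7143, area 2).

3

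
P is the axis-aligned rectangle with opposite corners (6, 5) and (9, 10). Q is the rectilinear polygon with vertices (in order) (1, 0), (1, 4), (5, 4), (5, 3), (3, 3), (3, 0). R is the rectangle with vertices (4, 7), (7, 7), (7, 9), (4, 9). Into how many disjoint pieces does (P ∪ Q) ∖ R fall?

(P ∪ Q) ∖ R splits into 2 disjoint pieces (area 13, area 10).

2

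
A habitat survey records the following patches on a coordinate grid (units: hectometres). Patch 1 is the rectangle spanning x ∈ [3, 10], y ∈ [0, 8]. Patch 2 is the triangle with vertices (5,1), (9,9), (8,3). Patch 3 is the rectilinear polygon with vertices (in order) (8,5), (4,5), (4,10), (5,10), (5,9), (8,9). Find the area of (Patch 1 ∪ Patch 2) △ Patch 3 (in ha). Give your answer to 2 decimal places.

49.17

|Patch 1 ∪ Patch 2| = 56.1667.
|(Patch 1 ∪ Patch 2) ∩ Patch 3| = 12.
|(Patch 1 ∪ Patch 2) △ Patch 3| = 56.1667 + 17 − 24 = 49.17.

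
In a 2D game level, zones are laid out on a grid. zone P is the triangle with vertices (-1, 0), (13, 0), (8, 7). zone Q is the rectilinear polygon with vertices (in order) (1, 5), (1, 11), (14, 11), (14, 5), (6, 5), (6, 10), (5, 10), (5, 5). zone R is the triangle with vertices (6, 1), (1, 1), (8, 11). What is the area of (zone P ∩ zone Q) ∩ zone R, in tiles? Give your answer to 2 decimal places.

The region (zone P ∩ zone Q) ∩ zone R is the polygon with vertices (6,5), (6,5.444), (7.053,6.263), (6.8,5).
By the shoelace formula its area is 0.74.

0.74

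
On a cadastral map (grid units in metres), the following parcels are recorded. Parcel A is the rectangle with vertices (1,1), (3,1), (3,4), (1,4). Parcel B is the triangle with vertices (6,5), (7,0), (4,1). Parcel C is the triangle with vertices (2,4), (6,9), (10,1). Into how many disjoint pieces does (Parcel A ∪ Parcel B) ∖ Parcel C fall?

(Parcel A ∪ Parcel B) ∖ Parcel C splits into 2 disjoint pieces (area 5.8125, area 5.0085).

2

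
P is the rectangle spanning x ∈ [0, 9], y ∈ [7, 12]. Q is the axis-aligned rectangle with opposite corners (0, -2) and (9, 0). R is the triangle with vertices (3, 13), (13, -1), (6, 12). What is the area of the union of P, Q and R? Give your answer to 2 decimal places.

69.77

By inclusion–exclusion:
Individual areas: |P| = 45, |Q| = 18, |R| = 16.
|P∩Q| = 0 (no overlap).
|P∩R| = 9.2308.
|Q∩R| = 0.
|P∩Q∩R| = 0.
|P ∪ Q ∪ R| = 79 − 9.2308 + 0 = 69.77.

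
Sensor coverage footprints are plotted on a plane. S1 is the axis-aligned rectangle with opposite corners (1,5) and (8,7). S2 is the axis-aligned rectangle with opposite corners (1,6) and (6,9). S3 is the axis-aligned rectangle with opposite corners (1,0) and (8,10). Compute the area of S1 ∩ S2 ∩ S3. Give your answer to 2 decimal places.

The intersection is the polygon with vertices (6,6), (1,6), (1,7), (6,7).
By the shoelace formula its area is 5.00.

5.00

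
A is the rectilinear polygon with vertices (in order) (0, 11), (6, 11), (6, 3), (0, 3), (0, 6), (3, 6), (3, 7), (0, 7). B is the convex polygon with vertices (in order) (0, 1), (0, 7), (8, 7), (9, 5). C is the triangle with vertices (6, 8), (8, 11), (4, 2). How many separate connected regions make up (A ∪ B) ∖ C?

2

(A ∪ B) ∖ C splits into 2 disjoint pieces (area 48.3261, area 9.6675).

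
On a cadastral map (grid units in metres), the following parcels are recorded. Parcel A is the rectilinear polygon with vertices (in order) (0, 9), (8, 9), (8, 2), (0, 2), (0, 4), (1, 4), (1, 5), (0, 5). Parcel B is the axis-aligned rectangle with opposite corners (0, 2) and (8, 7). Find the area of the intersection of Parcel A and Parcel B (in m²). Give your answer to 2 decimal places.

The intersection is the polygon with vertices (8,2), (0,2), (0,4), (1,4), (1,5), (0,5), (0,7), (8,7).
By the shoelace formula its area is 39.00.

39.00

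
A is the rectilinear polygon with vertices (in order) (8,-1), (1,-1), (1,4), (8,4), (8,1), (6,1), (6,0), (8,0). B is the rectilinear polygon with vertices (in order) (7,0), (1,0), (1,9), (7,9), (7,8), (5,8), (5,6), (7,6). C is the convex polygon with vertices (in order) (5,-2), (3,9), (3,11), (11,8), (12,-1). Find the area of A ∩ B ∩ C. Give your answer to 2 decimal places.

9.91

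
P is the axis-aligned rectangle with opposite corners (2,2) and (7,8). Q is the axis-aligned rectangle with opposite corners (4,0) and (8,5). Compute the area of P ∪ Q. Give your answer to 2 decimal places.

By inclusion–exclusion:
Individual areas: |P| = 30, |Q| = 20.
|P∩Q|: x∈[4,7], y∈[2,5] → 3·3 = 9.
|P ∪ Q| = 50 − 9 = 41.00.

41.00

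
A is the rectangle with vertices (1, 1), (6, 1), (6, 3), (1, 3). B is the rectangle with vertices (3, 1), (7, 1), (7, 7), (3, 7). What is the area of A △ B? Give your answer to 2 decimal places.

22.00

|A∩B|: x∈[3,6], y∈[1,3] → 3·2 = 6.
|A △ B| = |A| + |B| − 2·|A∩B| = 10 + 24 − 12 = 22.00.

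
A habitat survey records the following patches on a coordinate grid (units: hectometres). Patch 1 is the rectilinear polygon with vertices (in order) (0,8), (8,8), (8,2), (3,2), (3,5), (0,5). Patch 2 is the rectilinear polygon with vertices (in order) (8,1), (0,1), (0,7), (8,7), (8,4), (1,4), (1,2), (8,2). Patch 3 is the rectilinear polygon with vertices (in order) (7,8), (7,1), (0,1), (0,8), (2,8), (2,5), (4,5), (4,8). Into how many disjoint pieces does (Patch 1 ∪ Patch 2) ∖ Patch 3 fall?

(Patch 1 ∪ Patch 2) ∖ Patch 3 splits into 2 disjoint pieces (area 7, area 6).

2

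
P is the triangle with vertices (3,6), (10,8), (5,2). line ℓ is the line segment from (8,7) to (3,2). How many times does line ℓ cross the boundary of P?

1

The segment meets the boundary at (4.333,3.333).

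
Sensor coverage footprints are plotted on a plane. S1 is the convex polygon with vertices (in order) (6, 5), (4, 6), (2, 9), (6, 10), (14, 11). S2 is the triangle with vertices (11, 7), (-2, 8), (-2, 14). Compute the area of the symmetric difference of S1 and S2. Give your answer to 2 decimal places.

|S1| = 32, |S2| = 39, |S1∩S2| = 12.2912.
|S1 △ S2| = |S1| + |S2| − 2·|S1∩S2| = 32 + 39 − 24.5824 = 46.42.

46.42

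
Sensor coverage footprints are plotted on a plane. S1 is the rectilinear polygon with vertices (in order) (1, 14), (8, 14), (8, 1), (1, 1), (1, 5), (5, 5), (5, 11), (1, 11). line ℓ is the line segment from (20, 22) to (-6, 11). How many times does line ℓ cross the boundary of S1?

2

The segment meets the boundary at (1,13.962), (1.091,14).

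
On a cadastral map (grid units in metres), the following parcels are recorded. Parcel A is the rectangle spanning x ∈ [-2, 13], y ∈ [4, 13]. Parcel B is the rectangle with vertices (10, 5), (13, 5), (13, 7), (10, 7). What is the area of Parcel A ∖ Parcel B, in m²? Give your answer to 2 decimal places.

129.00

|Parcel A∩Parcel B|: x∈[10,13], y∈[5,7] → 3·2 = 6.
|Parcel A| = 135.
|Parcel A ∖ Parcel B| = |Parcel A| − |Parcel A∩Parcel B| = 135 − 6 = 129.00.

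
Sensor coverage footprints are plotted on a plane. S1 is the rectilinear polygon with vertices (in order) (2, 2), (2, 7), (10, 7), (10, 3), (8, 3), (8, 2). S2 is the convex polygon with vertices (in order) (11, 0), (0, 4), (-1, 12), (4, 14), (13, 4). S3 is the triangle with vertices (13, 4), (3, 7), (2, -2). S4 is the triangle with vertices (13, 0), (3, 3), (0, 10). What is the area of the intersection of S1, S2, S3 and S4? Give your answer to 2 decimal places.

The intersection is the polygon with vertices (8,3), (8,2), (6.333,2), (3,3), (2.647,3.824), (3,7), (4.475,6.557), (9.1,3).
By the shoelace formula its area is 17.84.

17.84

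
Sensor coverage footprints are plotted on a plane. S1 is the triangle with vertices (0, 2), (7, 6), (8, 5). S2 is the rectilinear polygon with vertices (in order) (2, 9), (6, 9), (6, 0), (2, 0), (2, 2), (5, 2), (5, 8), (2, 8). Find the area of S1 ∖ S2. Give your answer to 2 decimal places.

|S1| = 5.5, |S1∩S2| = 1.0804.
|S1 ∖ S2| = |S1| − |S1∩S2| = 5.5 − 1.0804 = 4.42.

4.42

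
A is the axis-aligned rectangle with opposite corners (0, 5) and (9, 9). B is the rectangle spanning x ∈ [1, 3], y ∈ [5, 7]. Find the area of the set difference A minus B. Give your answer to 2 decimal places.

|A∩B|: x∈[1,3], y∈[5,7] → 2·2 = 4.
|A| = 36.
|A ∖ B| = |A| − |A∩B| = 36 − 4 = 32.00.

32.00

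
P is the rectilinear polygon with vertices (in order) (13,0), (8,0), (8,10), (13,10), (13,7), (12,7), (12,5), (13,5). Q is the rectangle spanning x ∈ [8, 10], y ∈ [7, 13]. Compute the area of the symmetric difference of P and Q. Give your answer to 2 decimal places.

48.00

|P| = 48, |Q| = 12, |P∩Q| = 6.
|P △ Q| = |P| + |Q| − 2·|P∩Q| = 48 + 12 − 12 = 48.00.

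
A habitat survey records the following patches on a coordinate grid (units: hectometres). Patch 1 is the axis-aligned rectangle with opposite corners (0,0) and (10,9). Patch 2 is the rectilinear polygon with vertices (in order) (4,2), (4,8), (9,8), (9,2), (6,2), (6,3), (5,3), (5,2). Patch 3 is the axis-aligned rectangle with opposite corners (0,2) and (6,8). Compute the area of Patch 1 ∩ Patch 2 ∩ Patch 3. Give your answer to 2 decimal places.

11.00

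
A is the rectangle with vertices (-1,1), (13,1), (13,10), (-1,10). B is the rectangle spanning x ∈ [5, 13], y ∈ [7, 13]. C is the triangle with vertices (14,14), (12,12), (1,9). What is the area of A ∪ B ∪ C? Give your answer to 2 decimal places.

By inclusion–exclusion:
Individual areas: |A| = 126, |B| = 48, |C| = 8.
|A∩B|: x∈[5,13], y∈[7,10] → 8·3 = 24.
|A∩C| = 0.5333.
|B∩C| = 6.3049.
|A∩B∩C| = 0.
|A ∪ B ∪ C| = 182 − 30.8382 + 0 = 151.16.

151.16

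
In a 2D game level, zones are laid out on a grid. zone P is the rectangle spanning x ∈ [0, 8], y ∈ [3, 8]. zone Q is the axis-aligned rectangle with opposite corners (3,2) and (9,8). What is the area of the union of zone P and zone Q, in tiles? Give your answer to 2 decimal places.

By inclusion–exclusion:
Individual areas: |zone P| = 40, |zone Q| = 36.
|zone P∩zone Q|: x∈[3,8], y∈[3,8] → 5·5 = 25.
|zone P ∪ zone Q| = 76 − 25 = 51.00.

51.00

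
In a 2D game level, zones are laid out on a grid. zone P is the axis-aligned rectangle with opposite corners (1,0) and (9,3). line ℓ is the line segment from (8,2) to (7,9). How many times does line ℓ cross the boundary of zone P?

The segment meets the boundary at (7.857,3).

1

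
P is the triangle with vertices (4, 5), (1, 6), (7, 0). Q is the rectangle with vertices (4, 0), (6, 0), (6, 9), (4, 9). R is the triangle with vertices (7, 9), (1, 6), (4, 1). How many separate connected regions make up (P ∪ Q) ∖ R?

2

(P ∪ Q) ∖ R splits into 2 disjoint pieces (area 2, area 7.6667).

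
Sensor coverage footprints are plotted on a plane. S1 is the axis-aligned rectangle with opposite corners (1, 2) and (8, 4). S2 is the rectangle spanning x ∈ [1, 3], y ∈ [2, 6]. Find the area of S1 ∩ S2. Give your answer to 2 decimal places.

|S1∩S2|: x∈[1,3], y∈[2,4] → 2·2 = 4.

4.00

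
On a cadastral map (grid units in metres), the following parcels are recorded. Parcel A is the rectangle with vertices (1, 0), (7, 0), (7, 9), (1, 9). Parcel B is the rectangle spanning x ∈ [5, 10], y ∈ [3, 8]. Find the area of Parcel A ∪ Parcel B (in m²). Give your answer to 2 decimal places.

By inclusion–exclusion:
Individual areas: |Parcel A| = 54, |Parcel B| = 25.
|Parcel A∩Parcel B|: x∈[5,7], y∈[3,8] → 2·5 = 10.
|Parcel A ∪ Parcel B| = 79 − 10 = 69.00.

69.00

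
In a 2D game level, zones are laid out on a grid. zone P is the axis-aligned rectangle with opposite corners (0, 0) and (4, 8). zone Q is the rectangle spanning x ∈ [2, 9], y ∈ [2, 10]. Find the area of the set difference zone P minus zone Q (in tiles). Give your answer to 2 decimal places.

|zone P∩zone Q|: x∈[2,4], y∈[2,8] → 2·6 = 12.
|zone P| = 32.
|zone P ∖ zone Q| = |zone P| − |zone P∩zone Q| = 32 − 12 = 20.00.

20.00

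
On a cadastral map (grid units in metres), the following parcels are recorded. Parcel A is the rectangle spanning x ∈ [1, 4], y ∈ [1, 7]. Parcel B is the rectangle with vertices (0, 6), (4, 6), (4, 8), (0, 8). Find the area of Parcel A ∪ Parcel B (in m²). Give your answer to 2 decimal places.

By inclusion–exclusion:
Individual areas: |Parcel A| = 18, |Parcel B| = 8.
|Parcel A∩Parcel B|: x∈[1,4], y∈[6,7] → 3·1 = 3.
|Parcel A ∪ Parcel B| = 26 − 3 = 23.00.

23.00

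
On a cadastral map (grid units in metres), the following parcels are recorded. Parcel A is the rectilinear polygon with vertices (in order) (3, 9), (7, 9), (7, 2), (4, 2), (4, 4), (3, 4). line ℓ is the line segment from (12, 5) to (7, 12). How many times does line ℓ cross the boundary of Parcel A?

0

The segment lies entirely outside Parcel A and never meets its boundary.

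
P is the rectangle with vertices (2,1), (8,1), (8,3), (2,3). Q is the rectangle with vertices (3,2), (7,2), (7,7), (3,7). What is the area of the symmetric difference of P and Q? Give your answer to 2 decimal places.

|P∩Q|: x∈[3,7], y∈[2,3] → 4·1 = 4.
|P △ Q| = |P| + |Q| − 2·|P∩Q| = 12 + 20 − 8 = 24.00.

24.00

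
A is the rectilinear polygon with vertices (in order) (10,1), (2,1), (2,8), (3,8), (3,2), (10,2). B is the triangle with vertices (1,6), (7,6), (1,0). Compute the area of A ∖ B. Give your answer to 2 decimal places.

|A| = 14, |A∩B| = 4.5.
|A ∖ B| = |A| − |A∩B| = 14 − 4.5 = 9.50.

9.50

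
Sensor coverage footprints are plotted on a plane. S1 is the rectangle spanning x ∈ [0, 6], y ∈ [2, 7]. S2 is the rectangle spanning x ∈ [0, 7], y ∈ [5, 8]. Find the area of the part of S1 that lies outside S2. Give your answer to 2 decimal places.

|S1∩S2|: x∈[0,6], y∈[5,7] → 6·2 = 12.
|S1| = 30.
|S1 ∖ S2| = |S1| − |S1∩S2| = 30 − 12 = 18.00.

18.00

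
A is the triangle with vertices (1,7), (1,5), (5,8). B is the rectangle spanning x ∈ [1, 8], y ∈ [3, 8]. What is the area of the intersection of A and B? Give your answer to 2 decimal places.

4.00

The intersection is the polygon with vertices (1,7), (5,8), (1,5).
By the shoelace formula its area is 4.00.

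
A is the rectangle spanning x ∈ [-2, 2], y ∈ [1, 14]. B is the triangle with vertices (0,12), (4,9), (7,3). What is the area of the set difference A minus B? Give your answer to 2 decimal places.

|A| = 52, |A∩B| = 1.0714.
|A ∖ B| = |A| − |A∩B| = 52 − 1.0714 = 50.93.

50.93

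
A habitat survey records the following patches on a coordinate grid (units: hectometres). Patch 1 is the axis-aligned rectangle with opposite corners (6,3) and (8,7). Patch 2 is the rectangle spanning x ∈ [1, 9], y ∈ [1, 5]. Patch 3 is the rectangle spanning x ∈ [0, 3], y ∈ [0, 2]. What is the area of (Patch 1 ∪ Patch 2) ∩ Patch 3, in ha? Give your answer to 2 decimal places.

The region (Patch 1 ∪ Patch 2) ∩ Patch 3 is the polygon with vertices (1,1), (1,2), (3,2), (3,1).
By the shoelace formula its area is 2.00.

2.00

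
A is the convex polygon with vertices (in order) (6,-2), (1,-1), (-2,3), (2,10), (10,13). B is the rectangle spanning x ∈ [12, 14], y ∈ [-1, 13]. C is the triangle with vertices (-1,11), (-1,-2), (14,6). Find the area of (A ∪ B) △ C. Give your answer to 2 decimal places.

|A ∪ B| = 128.5.
|(A ∪ B) ∩ C| = 70.2893.
|(A ∪ B) △ C| = 128.5 + 97.5 − 140.5786 = 85.42.

85.42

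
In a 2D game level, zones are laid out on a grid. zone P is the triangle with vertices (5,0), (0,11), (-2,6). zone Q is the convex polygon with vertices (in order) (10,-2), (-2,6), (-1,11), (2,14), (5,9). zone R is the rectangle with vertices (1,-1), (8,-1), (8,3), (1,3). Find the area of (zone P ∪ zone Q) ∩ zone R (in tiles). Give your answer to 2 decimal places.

The region (zone P ∪ zone Q) ∩ zone R is the polygon with vertices (1.5,3), (7.727,3), (8,2.4), (8,-0.667), (4.13,1.913), (5,0).
By the shoelace formula its area is 12.59.

12.59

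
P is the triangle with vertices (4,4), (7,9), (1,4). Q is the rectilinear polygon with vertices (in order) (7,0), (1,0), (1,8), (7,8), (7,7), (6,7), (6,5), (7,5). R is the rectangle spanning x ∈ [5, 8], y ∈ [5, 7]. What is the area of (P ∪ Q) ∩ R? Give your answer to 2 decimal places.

2.00

|P ∪ Q| = 46.3.
|(P ∪ Q) ∩ R| = 2.00.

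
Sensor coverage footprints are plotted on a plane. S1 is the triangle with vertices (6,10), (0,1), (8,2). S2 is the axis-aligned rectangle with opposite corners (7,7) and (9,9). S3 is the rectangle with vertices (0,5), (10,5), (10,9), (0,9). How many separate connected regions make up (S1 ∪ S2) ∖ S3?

(S1 ∪ S2) ∖ S3 splits into 2 disjoint pieces (area 21.5417, area 0.4583).

2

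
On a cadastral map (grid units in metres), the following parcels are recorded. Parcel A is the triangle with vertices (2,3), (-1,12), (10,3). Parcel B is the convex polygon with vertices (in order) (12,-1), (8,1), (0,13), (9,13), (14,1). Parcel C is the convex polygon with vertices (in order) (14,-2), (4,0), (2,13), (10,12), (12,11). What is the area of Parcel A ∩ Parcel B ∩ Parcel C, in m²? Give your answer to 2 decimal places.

10.00

The intersection is the polygon with vertices (6.667,3), (2.667,9), (10,3).
By the shoelace formula its area is 10.00.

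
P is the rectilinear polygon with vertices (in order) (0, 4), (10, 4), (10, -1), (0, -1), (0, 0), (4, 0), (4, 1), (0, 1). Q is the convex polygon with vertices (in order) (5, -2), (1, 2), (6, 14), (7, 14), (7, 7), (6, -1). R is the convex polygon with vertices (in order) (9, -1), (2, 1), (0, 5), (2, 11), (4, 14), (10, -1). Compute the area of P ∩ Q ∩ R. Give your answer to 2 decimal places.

The intersection is the polygon with vertices (6.103,-0.172), (4,0.429), (4,1), (2,1), (1.227,2.546), (1.833,4), (6.625,4).
By the shoelace formula its area is 16.51.

16.51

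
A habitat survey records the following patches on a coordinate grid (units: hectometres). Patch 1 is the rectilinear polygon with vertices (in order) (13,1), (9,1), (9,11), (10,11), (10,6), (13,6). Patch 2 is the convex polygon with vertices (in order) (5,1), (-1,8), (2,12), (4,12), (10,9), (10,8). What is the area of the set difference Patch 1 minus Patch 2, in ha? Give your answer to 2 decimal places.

|Patch 1| = 25, |Patch 1∩Patch 2| = 1.95.
|Patch 1 ∖ Patch 2| = |Patch 1| − |Patch 1∩Patch 2| = 25 − 1.95 = 23.05.

23.05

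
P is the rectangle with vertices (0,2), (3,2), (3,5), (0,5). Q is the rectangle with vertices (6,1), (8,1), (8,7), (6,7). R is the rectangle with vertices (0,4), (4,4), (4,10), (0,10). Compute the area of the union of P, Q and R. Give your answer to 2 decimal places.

42.00

By inclusion–exclusion:
Individual areas: |P| = 9, |Q| = 12, |R| = 24.
|P∩Q| = 0 (no overlap).
|P∩R|: x∈[0,3], y∈[4,5] → 3·1 = 3.
|Q∩R| = 0 (no overlap).
|P∩Q∩R| = 0.
|P ∪ Q ∪ R| = 45 − 3 + 0 = 42.00.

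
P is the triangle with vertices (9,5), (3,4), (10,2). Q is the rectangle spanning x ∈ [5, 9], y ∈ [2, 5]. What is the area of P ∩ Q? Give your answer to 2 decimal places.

7.24

The intersection is the polygon with vertices (9,5), (9,2.286), (5,3.429), (5,4.333).
By the shoelace formula its area is 7.24.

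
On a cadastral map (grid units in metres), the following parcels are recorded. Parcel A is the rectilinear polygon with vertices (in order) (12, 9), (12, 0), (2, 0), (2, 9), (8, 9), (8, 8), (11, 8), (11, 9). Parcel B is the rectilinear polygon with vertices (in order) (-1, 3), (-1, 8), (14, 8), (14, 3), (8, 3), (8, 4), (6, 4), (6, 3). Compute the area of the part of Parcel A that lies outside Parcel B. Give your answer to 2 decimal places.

39.00

|Parcel A| = 87, |Parcel A∩Parcel B| = 48.
|Parcel A ∖ Parcel B| = |Parcel A| − |Parcel A∩Parcel B| = 87 − 48 = 39.00.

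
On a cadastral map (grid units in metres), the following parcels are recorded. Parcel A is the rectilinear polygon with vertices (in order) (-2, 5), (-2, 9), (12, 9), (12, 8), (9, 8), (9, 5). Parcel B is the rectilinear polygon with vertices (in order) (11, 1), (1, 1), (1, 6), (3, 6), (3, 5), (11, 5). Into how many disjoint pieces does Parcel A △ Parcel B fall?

Parcel A △ Parcel B is a single connected region.

1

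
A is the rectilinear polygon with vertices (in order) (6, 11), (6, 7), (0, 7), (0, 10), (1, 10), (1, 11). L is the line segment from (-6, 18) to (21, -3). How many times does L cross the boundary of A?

2

The segment meets the boundary at (6,8.667), (3,11).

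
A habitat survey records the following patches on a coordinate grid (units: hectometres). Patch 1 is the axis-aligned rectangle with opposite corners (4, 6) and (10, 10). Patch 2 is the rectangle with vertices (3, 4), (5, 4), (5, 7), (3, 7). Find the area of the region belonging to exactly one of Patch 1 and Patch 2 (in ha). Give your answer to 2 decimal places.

|Patch 1∩Patch 2|: x∈[4,5], y∈[6,7] → 1·1 = 1.
|Patch 1 △ Patch 2| = |Patch 1| + |Patch 2| − 2·|Patch 1∩Patch 2| = 24 + 6 − 2 = 28.00.

28.00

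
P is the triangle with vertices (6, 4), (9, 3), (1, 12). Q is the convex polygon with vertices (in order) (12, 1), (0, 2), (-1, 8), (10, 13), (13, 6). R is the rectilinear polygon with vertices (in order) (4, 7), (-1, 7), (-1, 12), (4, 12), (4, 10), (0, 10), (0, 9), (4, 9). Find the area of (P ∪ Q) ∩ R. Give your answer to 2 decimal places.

|P ∪ Q| = 118.1992.
|(P ∪ Q) ∩ R| = 9.43.

9.43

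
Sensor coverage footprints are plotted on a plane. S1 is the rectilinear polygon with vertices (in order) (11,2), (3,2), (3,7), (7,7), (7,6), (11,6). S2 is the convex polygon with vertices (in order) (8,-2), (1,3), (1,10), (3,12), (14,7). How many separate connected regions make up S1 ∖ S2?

S1 ∖ S2 is a single connected region.

1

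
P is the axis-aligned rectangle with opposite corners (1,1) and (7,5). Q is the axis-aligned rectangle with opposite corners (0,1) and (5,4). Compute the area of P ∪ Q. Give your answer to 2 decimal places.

By inclusion–exclusion:
Individual areas: |P| = 24, |Q| = 15.
|P∩Q|: x∈[1,5], y∈[1,4] → 4·3 = 12.
|P ∪ Q| = 39 − 12 = 27.00.

27.00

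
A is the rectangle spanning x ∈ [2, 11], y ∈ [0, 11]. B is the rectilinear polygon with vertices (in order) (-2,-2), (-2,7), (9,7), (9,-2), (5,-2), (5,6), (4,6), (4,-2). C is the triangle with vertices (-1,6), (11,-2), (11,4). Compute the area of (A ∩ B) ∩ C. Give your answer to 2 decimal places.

|A ∩ B| = 43.
|(A ∩ B) ∩ C| = 19.67.

19.67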